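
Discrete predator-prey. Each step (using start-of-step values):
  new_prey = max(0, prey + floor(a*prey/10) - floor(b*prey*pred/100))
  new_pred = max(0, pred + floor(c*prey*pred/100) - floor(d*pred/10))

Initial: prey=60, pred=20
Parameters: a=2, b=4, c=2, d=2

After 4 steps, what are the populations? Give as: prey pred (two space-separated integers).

Step 1: prey: 60+12-48=24; pred: 20+24-4=40
Step 2: prey: 24+4-38=0; pred: 40+19-8=51
Step 3: prey: 0+0-0=0; pred: 51+0-10=41
Step 4: prey: 0+0-0=0; pred: 41+0-8=33

Answer: 0 33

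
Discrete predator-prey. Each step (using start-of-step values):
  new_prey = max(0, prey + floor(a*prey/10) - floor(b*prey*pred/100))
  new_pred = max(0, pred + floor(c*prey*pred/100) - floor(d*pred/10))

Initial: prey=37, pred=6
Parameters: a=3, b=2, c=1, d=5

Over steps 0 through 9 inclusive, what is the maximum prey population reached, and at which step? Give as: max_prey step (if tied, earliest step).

Step 1: prey: 37+11-4=44; pred: 6+2-3=5
Step 2: prey: 44+13-4=53; pred: 5+2-2=5
Step 3: prey: 53+15-5=63; pred: 5+2-2=5
Step 4: prey: 63+18-6=75; pred: 5+3-2=6
Step 5: prey: 75+22-9=88; pred: 6+4-3=7
Step 6: prey: 88+26-12=102; pred: 7+6-3=10
Step 7: prey: 102+30-20=112; pred: 10+10-5=15
Step 8: prey: 112+33-33=112; pred: 15+16-7=24
Step 9: prey: 112+33-53=92; pred: 24+26-12=38
Max prey = 112 at step 7

Answer: 112 7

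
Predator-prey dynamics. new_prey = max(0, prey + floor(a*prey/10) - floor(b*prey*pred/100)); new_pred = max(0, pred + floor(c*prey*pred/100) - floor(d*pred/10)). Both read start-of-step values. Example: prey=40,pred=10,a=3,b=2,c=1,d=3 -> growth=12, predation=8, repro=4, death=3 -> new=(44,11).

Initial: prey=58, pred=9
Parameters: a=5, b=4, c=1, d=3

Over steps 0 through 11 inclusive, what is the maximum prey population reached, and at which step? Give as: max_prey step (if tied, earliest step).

Step 1: prey: 58+29-20=67; pred: 9+5-2=12
Step 2: prey: 67+33-32=68; pred: 12+8-3=17
Step 3: prey: 68+34-46=56; pred: 17+11-5=23
Step 4: prey: 56+28-51=33; pred: 23+12-6=29
Step 5: prey: 33+16-38=11; pred: 29+9-8=30
Step 6: prey: 11+5-13=3; pred: 30+3-9=24
Step 7: prey: 3+1-2=2; pred: 24+0-7=17
Step 8: prey: 2+1-1=2; pred: 17+0-5=12
Step 9: prey: 2+1-0=3; pred: 12+0-3=9
Step 10: prey: 3+1-1=3; pred: 9+0-2=7
Step 11: prey: 3+1-0=4; pred: 7+0-2=5
Max prey = 68 at step 2

Answer: 68 2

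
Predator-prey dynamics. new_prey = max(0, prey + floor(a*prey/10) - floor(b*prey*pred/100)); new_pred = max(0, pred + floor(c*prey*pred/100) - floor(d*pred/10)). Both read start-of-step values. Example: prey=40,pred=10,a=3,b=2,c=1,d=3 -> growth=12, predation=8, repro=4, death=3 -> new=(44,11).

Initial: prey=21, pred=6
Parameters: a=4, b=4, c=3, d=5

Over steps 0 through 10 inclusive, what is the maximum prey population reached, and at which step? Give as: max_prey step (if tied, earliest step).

Step 1: prey: 21+8-5=24; pred: 6+3-3=6
Step 2: prey: 24+9-5=28; pred: 6+4-3=7
Step 3: prey: 28+11-7=32; pred: 7+5-3=9
Step 4: prey: 32+12-11=33; pred: 9+8-4=13
Step 5: prey: 33+13-17=29; pred: 13+12-6=19
Step 6: prey: 29+11-22=18; pred: 19+16-9=26
Step 7: prey: 18+7-18=7; pred: 26+14-13=27
Step 8: prey: 7+2-7=2; pred: 27+5-13=19
Step 9: prey: 2+0-1=1; pred: 19+1-9=11
Step 10: prey: 1+0-0=1; pred: 11+0-5=6
Max prey = 33 at step 4

Answer: 33 4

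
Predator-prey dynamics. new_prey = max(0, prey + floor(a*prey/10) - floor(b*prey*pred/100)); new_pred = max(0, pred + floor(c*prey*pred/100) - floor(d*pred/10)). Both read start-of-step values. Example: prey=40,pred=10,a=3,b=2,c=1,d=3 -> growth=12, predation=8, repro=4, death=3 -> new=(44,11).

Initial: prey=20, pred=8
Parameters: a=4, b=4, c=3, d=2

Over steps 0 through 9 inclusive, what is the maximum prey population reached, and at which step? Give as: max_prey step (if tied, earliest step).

Answer: 22 1

Derivation:
Step 1: prey: 20+8-6=22; pred: 8+4-1=11
Step 2: prey: 22+8-9=21; pred: 11+7-2=16
Step 3: prey: 21+8-13=16; pred: 16+10-3=23
Step 4: prey: 16+6-14=8; pred: 23+11-4=30
Step 5: prey: 8+3-9=2; pred: 30+7-6=31
Step 6: prey: 2+0-2=0; pred: 31+1-6=26
Step 7: prey: 0+0-0=0; pred: 26+0-5=21
Step 8: prey: 0+0-0=0; pred: 21+0-4=17
Step 9: prey: 0+0-0=0; pred: 17+0-3=14
Max prey = 22 at step 1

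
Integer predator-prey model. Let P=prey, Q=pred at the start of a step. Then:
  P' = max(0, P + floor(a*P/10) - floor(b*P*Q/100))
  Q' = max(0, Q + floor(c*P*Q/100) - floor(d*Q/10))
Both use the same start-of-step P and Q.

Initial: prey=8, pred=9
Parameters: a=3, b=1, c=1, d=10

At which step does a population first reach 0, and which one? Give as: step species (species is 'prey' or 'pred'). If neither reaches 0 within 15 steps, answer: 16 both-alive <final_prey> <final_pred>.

Answer: 1 pred

Derivation:
Step 1: prey: 8+2-0=10; pred: 9+0-9=0
First extinction: pred at step 1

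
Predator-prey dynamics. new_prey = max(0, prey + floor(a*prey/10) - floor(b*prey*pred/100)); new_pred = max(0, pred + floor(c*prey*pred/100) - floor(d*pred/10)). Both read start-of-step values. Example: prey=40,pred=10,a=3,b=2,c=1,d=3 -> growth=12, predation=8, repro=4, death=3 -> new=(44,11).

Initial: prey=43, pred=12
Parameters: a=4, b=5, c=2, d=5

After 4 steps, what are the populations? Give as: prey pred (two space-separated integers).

Answer: 6 12

Derivation:
Step 1: prey: 43+17-25=35; pred: 12+10-6=16
Step 2: prey: 35+14-28=21; pred: 16+11-8=19
Step 3: prey: 21+8-19=10; pred: 19+7-9=17
Step 4: prey: 10+4-8=6; pred: 17+3-8=12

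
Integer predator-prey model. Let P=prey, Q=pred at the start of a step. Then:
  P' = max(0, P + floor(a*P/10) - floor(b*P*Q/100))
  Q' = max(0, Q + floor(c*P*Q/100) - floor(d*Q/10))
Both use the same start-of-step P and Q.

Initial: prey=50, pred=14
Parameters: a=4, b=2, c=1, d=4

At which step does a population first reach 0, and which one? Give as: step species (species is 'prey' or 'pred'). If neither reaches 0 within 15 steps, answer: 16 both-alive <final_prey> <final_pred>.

Answer: 16 both-alive 24 3

Derivation:
Step 1: prey: 50+20-14=56; pred: 14+7-5=16
Step 2: prey: 56+22-17=61; pred: 16+8-6=18
Step 3: prey: 61+24-21=64; pred: 18+10-7=21
Step 4: prey: 64+25-26=63; pred: 21+13-8=26
Step 5: prey: 63+25-32=56; pred: 26+16-10=32
Step 6: prey: 56+22-35=43; pred: 32+17-12=37
Step 7: prey: 43+17-31=29; pred: 37+15-14=38
Step 8: prey: 29+11-22=18; pred: 38+11-15=34
Step 9: prey: 18+7-12=13; pred: 34+6-13=27
Step 10: prey: 13+5-7=11; pred: 27+3-10=20
Step 11: prey: 11+4-4=11; pred: 20+2-8=14
Step 12: prey: 11+4-3=12; pred: 14+1-5=10
Step 13: prey: 12+4-2=14; pred: 10+1-4=7
Step 14: prey: 14+5-1=18; pred: 7+0-2=5
Step 15: prey: 18+7-1=24; pred: 5+0-2=3
No extinction within 15 steps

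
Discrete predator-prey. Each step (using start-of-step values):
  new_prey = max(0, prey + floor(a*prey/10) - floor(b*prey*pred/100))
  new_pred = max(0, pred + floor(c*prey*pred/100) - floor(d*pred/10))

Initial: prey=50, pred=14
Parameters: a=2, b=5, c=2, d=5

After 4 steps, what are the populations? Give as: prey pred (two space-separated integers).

Step 1: prey: 50+10-35=25; pred: 14+14-7=21
Step 2: prey: 25+5-26=4; pred: 21+10-10=21
Step 3: prey: 4+0-4=0; pred: 21+1-10=12
Step 4: prey: 0+0-0=0; pred: 12+0-6=6

Answer: 0 6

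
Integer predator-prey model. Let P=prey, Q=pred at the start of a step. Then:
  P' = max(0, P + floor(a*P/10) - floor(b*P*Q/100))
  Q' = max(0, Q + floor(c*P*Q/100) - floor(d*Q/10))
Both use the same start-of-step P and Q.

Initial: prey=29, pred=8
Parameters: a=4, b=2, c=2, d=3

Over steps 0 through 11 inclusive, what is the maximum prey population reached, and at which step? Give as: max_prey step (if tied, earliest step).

Answer: 48 3

Derivation:
Step 1: prey: 29+11-4=36; pred: 8+4-2=10
Step 2: prey: 36+14-7=43; pred: 10+7-3=14
Step 3: prey: 43+17-12=48; pred: 14+12-4=22
Step 4: prey: 48+19-21=46; pred: 22+21-6=37
Step 5: prey: 46+18-34=30; pred: 37+34-11=60
Step 6: prey: 30+12-36=6; pred: 60+36-18=78
Step 7: prey: 6+2-9=0; pred: 78+9-23=64
Step 8: prey: 0+0-0=0; pred: 64+0-19=45
Step 9: prey: 0+0-0=0; pred: 45+0-13=32
Step 10: prey: 0+0-0=0; pred: 32+0-9=23
Step 11: prey: 0+0-0=0; pred: 23+0-6=17
Max prey = 48 at step 3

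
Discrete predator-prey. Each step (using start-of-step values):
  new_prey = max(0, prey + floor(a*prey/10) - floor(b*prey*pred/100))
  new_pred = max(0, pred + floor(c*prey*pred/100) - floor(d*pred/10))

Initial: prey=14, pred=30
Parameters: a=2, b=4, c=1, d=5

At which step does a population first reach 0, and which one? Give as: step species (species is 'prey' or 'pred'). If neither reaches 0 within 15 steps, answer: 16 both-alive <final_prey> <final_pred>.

Answer: 1 prey

Derivation:
Step 1: prey: 14+2-16=0; pred: 30+4-15=19
First extinction: prey at step 1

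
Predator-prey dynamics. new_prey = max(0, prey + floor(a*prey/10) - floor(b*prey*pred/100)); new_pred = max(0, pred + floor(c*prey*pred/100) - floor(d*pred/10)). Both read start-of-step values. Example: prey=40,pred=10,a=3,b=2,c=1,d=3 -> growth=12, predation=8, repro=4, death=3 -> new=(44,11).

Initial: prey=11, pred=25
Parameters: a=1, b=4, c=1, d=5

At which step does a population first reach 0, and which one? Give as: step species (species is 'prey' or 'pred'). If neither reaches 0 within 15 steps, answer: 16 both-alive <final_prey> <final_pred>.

Answer: 16 both-alive 1 1

Derivation:
Step 1: prey: 11+1-11=1; pred: 25+2-12=15
Step 2: prey: 1+0-0=1; pred: 15+0-7=8
Step 3: prey: 1+0-0=1; pred: 8+0-4=4
Step 4: prey: 1+0-0=1; pred: 4+0-2=2
Step 5: prey: 1+0-0=1; pred: 2+0-1=1
Step 6: prey: 1+0-0=1; pred: 1+0-0=1
Steps 7-15: state stable at prey=1, pred=1 (no change)
No extinction within 15 steps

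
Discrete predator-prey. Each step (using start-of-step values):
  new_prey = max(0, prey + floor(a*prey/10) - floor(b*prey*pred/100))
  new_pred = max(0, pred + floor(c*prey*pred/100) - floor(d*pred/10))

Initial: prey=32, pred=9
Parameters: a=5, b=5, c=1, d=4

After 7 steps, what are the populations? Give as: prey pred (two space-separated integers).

Step 1: prey: 32+16-14=34; pred: 9+2-3=8
Step 2: prey: 34+17-13=38; pred: 8+2-3=7
Step 3: prey: 38+19-13=44; pred: 7+2-2=7
Step 4: prey: 44+22-15=51; pred: 7+3-2=8
Step 5: prey: 51+25-20=56; pred: 8+4-3=9
Step 6: prey: 56+28-25=59; pred: 9+5-3=11
Step 7: prey: 59+29-32=56; pred: 11+6-4=13

Answer: 56 13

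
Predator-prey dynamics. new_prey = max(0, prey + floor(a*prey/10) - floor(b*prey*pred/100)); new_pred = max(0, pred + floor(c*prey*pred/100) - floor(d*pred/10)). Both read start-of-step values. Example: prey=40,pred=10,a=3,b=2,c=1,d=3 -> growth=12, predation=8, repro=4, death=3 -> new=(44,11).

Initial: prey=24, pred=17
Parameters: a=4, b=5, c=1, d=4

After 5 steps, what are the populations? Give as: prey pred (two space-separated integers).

Answer: 11 3

Derivation:
Step 1: prey: 24+9-20=13; pred: 17+4-6=15
Step 2: prey: 13+5-9=9; pred: 15+1-6=10
Step 3: prey: 9+3-4=8; pred: 10+0-4=6
Step 4: prey: 8+3-2=9; pred: 6+0-2=4
Step 5: prey: 9+3-1=11; pred: 4+0-1=3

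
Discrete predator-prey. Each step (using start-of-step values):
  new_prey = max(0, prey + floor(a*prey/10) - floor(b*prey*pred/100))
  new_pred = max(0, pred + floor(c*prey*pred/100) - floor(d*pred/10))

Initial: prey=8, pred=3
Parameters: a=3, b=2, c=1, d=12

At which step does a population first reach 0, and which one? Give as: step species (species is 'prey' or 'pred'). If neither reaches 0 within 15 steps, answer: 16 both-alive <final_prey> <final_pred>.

Answer: 1 pred

Derivation:
Step 1: prey: 8+2-0=10; pred: 3+0-3=0
First extinction: pred at step 1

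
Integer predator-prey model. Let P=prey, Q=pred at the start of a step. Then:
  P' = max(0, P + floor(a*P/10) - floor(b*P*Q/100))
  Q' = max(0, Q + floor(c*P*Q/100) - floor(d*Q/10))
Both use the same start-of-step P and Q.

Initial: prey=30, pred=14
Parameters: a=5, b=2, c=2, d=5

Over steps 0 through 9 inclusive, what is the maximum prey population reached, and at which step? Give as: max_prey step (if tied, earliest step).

Answer: 50 3

Derivation:
Step 1: prey: 30+15-8=37; pred: 14+8-7=15
Step 2: prey: 37+18-11=44; pred: 15+11-7=19
Step 3: prey: 44+22-16=50; pred: 19+16-9=26
Step 4: prey: 50+25-26=49; pred: 26+26-13=39
Step 5: prey: 49+24-38=35; pred: 39+38-19=58
Step 6: prey: 35+17-40=12; pred: 58+40-29=69
Step 7: prey: 12+6-16=2; pred: 69+16-34=51
Step 8: prey: 2+1-2=1; pred: 51+2-25=28
Step 9: prey: 1+0-0=1; pred: 28+0-14=14
Max prey = 50 at step 3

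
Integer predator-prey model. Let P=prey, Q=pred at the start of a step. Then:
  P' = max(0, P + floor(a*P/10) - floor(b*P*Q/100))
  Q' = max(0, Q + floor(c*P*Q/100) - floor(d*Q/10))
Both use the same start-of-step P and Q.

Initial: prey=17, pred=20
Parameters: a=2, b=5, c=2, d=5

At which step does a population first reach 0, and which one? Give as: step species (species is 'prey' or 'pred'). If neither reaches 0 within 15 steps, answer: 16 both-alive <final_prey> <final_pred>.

Answer: 16 both-alive 1 1

Derivation:
Step 1: prey: 17+3-17=3; pred: 20+6-10=16
Step 2: prey: 3+0-2=1; pred: 16+0-8=8
Step 3: prey: 1+0-0=1; pred: 8+0-4=4
Step 4: prey: 1+0-0=1; pred: 4+0-2=2
Step 5: prey: 1+0-0=1; pred: 2+0-1=1
Step 6: prey: 1+0-0=1; pred: 1+0-0=1
Steps 7-15: state stable at prey=1, pred=1 (no change)
No extinction within 15 steps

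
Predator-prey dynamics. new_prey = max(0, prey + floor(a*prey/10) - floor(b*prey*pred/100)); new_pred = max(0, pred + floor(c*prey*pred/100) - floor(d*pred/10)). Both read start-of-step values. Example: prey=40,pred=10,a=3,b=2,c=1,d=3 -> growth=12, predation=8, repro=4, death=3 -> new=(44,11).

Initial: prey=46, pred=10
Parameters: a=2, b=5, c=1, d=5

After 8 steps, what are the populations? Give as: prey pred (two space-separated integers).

Answer: 27 1

Derivation:
Step 1: prey: 46+9-23=32; pred: 10+4-5=9
Step 2: prey: 32+6-14=24; pred: 9+2-4=7
Step 3: prey: 24+4-8=20; pred: 7+1-3=5
Step 4: prey: 20+4-5=19; pred: 5+1-2=4
Step 5: prey: 19+3-3=19; pred: 4+0-2=2
Step 6: prey: 19+3-1=21; pred: 2+0-1=1
Step 7: prey: 21+4-1=24; pred: 1+0-0=1
Step 8: prey: 24+4-1=27; pred: 1+0-0=1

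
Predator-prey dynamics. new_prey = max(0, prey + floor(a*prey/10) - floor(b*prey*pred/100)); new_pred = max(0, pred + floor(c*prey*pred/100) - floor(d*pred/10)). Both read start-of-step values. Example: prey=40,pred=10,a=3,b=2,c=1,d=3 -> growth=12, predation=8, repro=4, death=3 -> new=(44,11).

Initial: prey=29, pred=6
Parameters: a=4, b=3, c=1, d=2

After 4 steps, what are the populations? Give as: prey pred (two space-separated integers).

Answer: 58 12

Derivation:
Step 1: prey: 29+11-5=35; pred: 6+1-1=6
Step 2: prey: 35+14-6=43; pred: 6+2-1=7
Step 3: prey: 43+17-9=51; pred: 7+3-1=9
Step 4: prey: 51+20-13=58; pred: 9+4-1=12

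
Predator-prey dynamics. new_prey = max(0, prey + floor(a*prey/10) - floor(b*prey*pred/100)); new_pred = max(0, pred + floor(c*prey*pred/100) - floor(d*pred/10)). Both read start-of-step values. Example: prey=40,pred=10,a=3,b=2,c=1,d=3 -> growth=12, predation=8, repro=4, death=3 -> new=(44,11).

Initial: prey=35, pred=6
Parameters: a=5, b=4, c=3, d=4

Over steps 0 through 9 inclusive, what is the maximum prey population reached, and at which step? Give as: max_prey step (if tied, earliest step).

Step 1: prey: 35+17-8=44; pred: 6+6-2=10
Step 2: prey: 44+22-17=49; pred: 10+13-4=19
Step 3: prey: 49+24-37=36; pred: 19+27-7=39
Step 4: prey: 36+18-56=0; pred: 39+42-15=66
Step 5: prey: 0+0-0=0; pred: 66+0-26=40
Step 6: prey: 0+0-0=0; pred: 40+0-16=24
Step 7: prey: 0+0-0=0; pred: 24+0-9=15
Step 8: prey: 0+0-0=0; pred: 15+0-6=9
Step 9: prey: 0+0-0=0; pred: 9+0-3=6
Max prey = 49 at step 2

Answer: 49 2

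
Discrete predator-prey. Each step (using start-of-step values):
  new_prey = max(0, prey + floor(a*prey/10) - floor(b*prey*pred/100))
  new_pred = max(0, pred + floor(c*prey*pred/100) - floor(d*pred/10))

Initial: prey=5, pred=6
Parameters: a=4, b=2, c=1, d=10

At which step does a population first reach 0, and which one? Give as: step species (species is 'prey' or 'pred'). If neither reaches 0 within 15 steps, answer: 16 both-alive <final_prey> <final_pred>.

Step 1: prey: 5+2-0=7; pred: 6+0-6=0
First extinction: pred at step 1

Answer: 1 pred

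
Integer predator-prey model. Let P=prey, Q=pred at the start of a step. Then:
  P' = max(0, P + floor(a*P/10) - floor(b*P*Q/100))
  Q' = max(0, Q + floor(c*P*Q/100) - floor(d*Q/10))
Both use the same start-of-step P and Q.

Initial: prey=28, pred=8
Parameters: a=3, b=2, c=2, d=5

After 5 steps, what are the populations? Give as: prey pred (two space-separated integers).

Answer: 45 19

Derivation:
Step 1: prey: 28+8-4=32; pred: 8+4-4=8
Step 2: prey: 32+9-5=36; pred: 8+5-4=9
Step 3: prey: 36+10-6=40; pred: 9+6-4=11
Step 4: prey: 40+12-8=44; pred: 11+8-5=14
Step 5: prey: 44+13-12=45; pred: 14+12-7=19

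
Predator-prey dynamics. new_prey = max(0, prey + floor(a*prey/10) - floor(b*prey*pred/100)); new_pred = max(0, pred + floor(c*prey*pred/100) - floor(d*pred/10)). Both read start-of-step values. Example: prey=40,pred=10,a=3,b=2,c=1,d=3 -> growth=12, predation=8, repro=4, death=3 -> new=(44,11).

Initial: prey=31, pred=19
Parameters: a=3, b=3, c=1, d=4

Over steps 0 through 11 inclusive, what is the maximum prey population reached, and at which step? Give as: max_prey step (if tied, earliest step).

Step 1: prey: 31+9-17=23; pred: 19+5-7=17
Step 2: prey: 23+6-11=18; pred: 17+3-6=14
Step 3: prey: 18+5-7=16; pred: 14+2-5=11
Step 4: prey: 16+4-5=15; pred: 11+1-4=8
Step 5: prey: 15+4-3=16; pred: 8+1-3=6
Step 6: prey: 16+4-2=18; pred: 6+0-2=4
Step 7: prey: 18+5-2=21; pred: 4+0-1=3
Step 8: prey: 21+6-1=26; pred: 3+0-1=2
Step 9: prey: 26+7-1=32; pred: 2+0-0=2
Step 10: prey: 32+9-1=40; pred: 2+0-0=2
Step 11: prey: 40+12-2=50; pred: 2+0-0=2
Max prey = 50 at step 11

Answer: 50 11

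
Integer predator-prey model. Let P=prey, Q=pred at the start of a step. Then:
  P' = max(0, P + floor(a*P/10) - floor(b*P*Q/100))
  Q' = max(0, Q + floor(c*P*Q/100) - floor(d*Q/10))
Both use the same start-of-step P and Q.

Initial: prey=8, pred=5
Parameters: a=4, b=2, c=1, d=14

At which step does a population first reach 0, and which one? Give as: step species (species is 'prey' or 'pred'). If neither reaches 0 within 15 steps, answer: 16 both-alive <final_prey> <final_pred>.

Answer: 1 pred

Derivation:
Step 1: prey: 8+3-0=11; pred: 5+0-7=0
First extinction: pred at step 1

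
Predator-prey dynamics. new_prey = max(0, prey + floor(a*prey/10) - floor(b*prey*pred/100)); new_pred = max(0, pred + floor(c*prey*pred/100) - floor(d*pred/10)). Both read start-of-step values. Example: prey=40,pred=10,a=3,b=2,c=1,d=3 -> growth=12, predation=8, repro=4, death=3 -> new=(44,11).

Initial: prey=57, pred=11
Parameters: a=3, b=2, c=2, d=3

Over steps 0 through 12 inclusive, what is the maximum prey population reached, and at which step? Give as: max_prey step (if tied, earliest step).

Step 1: prey: 57+17-12=62; pred: 11+12-3=20
Step 2: prey: 62+18-24=56; pred: 20+24-6=38
Step 3: prey: 56+16-42=30; pred: 38+42-11=69
Step 4: prey: 30+9-41=0; pred: 69+41-20=90
Step 5: prey: 0+0-0=0; pred: 90+0-27=63
Step 6: prey: 0+0-0=0; pred: 63+0-18=45
Step 7: prey: 0+0-0=0; pred: 45+0-13=32
Step 8: prey: 0+0-0=0; pred: 32+0-9=23
Step 9: prey: 0+0-0=0; pred: 23+0-6=17
Step 10: prey: 0+0-0=0; pred: 17+0-5=12
Step 11: prey: 0+0-0=0; pred: 12+0-3=9
Step 12: prey: 0+0-0=0; pred: 9+0-2=7
Max prey = 62 at step 1

Answer: 62 1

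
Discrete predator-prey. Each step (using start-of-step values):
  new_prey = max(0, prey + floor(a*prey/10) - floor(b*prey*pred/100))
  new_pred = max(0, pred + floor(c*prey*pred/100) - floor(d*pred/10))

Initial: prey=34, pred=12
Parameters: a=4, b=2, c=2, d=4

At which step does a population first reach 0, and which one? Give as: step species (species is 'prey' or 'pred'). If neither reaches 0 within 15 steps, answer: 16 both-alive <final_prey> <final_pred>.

Answer: 16 both-alive 1 2

Derivation:
Step 1: prey: 34+13-8=39; pred: 12+8-4=16
Step 2: prey: 39+15-12=42; pred: 16+12-6=22
Step 3: prey: 42+16-18=40; pred: 22+18-8=32
Step 4: prey: 40+16-25=31; pred: 32+25-12=45
Step 5: prey: 31+12-27=16; pred: 45+27-18=54
Step 6: prey: 16+6-17=5; pred: 54+17-21=50
Step 7: prey: 5+2-5=2; pred: 50+5-20=35
Step 8: prey: 2+0-1=1; pred: 35+1-14=22
Step 9: prey: 1+0-0=1; pred: 22+0-8=14
Step 10: prey: 1+0-0=1; pred: 14+0-5=9
Step 11: prey: 1+0-0=1; pred: 9+0-3=6
Step 12: prey: 1+0-0=1; pred: 6+0-2=4
Step 13: prey: 1+0-0=1; pred: 4+0-1=3
Step 14: prey: 1+0-0=1; pred: 3+0-1=2
Step 15: prey: 1+0-0=1; pred: 2+0-0=2
No extinction within 15 steps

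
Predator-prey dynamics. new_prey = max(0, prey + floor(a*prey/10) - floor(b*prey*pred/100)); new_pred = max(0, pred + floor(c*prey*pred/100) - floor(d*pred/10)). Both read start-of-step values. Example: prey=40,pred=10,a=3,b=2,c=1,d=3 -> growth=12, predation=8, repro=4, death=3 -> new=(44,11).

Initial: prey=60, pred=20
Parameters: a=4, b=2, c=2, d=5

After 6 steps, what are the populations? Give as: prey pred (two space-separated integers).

Answer: 0 15

Derivation:
Step 1: prey: 60+24-24=60; pred: 20+24-10=34
Step 2: prey: 60+24-40=44; pred: 34+40-17=57
Step 3: prey: 44+17-50=11; pred: 57+50-28=79
Step 4: prey: 11+4-17=0; pred: 79+17-39=57
Step 5: prey: 0+0-0=0; pred: 57+0-28=29
Step 6: prey: 0+0-0=0; pred: 29+0-14=15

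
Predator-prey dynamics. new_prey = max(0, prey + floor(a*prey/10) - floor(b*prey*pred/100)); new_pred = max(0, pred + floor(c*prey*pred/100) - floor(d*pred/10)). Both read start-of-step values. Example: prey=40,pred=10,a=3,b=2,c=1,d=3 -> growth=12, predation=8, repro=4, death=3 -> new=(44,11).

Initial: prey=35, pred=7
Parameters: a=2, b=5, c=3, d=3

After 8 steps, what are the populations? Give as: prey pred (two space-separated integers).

Step 1: prey: 35+7-12=30; pred: 7+7-2=12
Step 2: prey: 30+6-18=18; pred: 12+10-3=19
Step 3: prey: 18+3-17=4; pred: 19+10-5=24
Step 4: prey: 4+0-4=0; pred: 24+2-7=19
Step 5: prey: 0+0-0=0; pred: 19+0-5=14
Step 6: prey: 0+0-0=0; pred: 14+0-4=10
Step 7: prey: 0+0-0=0; pred: 10+0-3=7
Step 8: prey: 0+0-0=0; pred: 7+0-2=5

Answer: 0 5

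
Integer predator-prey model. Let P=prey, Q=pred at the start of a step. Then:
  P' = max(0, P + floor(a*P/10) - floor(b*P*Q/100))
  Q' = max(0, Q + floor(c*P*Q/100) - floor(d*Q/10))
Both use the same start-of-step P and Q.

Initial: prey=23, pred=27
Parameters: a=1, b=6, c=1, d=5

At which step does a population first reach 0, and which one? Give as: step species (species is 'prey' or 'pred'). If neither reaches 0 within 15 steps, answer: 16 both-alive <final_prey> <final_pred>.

Answer: 1 prey

Derivation:
Step 1: prey: 23+2-37=0; pred: 27+6-13=20
First extinction: prey at step 1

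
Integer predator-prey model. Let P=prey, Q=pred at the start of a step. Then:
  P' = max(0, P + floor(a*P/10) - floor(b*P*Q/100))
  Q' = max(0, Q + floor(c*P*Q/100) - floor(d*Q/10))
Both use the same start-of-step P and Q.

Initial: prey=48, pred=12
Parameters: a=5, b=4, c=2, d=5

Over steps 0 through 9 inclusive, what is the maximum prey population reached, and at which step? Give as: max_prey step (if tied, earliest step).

Step 1: prey: 48+24-23=49; pred: 12+11-6=17
Step 2: prey: 49+24-33=40; pred: 17+16-8=25
Step 3: prey: 40+20-40=20; pred: 25+20-12=33
Step 4: prey: 20+10-26=4; pred: 33+13-16=30
Step 5: prey: 4+2-4=2; pred: 30+2-15=17
Step 6: prey: 2+1-1=2; pred: 17+0-8=9
Step 7: prey: 2+1-0=3; pred: 9+0-4=5
Step 8: prey: 3+1-0=4; pred: 5+0-2=3
Step 9: prey: 4+2-0=6; pred: 3+0-1=2
Max prey = 49 at step 1

Answer: 49 1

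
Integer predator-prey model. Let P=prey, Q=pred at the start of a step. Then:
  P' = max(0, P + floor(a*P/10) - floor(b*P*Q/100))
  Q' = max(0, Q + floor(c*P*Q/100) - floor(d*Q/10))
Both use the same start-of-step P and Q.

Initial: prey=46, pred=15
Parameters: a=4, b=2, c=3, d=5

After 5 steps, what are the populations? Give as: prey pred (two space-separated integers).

Answer: 0 43

Derivation:
Step 1: prey: 46+18-13=51; pred: 15+20-7=28
Step 2: prey: 51+20-28=43; pred: 28+42-14=56
Step 3: prey: 43+17-48=12; pred: 56+72-28=100
Step 4: prey: 12+4-24=0; pred: 100+36-50=86
Step 5: prey: 0+0-0=0; pred: 86+0-43=43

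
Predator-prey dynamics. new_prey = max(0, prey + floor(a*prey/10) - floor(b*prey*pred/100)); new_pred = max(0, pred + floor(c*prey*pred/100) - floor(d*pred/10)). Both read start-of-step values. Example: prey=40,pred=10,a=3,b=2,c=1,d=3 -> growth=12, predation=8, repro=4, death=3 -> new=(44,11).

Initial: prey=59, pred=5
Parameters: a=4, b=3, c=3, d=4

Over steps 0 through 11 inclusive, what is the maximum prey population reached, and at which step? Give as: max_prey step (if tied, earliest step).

Step 1: prey: 59+23-8=74; pred: 5+8-2=11
Step 2: prey: 74+29-24=79; pred: 11+24-4=31
Step 3: prey: 79+31-73=37; pred: 31+73-12=92
Step 4: prey: 37+14-102=0; pred: 92+102-36=158
Step 5: prey: 0+0-0=0; pred: 158+0-63=95
Step 6: prey: 0+0-0=0; pred: 95+0-38=57
Step 7: prey: 0+0-0=0; pred: 57+0-22=35
Step 8: prey: 0+0-0=0; pred: 35+0-14=21
Step 9: prey: 0+0-0=0; pred: 21+0-8=13
Step 10: prey: 0+0-0=0; pred: 13+0-5=8
Step 11: prey: 0+0-0=0; pred: 8+0-3=5
Max prey = 79 at step 2

Answer: 79 2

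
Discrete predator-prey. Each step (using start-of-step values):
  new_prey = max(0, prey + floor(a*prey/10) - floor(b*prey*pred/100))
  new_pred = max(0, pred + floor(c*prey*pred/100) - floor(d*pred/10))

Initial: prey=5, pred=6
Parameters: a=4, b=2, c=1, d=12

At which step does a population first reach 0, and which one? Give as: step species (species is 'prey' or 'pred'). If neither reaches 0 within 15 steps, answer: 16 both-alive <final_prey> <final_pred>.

Answer: 1 pred

Derivation:
Step 1: prey: 5+2-0=7; pred: 6+0-7=0
First extinction: pred at step 1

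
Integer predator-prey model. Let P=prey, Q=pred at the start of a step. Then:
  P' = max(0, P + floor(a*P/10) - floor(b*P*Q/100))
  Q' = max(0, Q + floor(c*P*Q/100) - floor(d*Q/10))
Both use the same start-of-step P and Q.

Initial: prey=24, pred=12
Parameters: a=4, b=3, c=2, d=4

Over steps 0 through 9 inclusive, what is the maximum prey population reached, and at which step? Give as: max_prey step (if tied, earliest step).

Answer: 26 2

Derivation:
Step 1: prey: 24+9-8=25; pred: 12+5-4=13
Step 2: prey: 25+10-9=26; pred: 13+6-5=14
Step 3: prey: 26+10-10=26; pred: 14+7-5=16
Step 4: prey: 26+10-12=24; pred: 16+8-6=18
Step 5: prey: 24+9-12=21; pred: 18+8-7=19
Step 6: prey: 21+8-11=18; pred: 19+7-7=19
Step 7: prey: 18+7-10=15; pred: 19+6-7=18
Step 8: prey: 15+6-8=13; pred: 18+5-7=16
Step 9: prey: 13+5-6=12; pred: 16+4-6=14
Max prey = 26 at step 2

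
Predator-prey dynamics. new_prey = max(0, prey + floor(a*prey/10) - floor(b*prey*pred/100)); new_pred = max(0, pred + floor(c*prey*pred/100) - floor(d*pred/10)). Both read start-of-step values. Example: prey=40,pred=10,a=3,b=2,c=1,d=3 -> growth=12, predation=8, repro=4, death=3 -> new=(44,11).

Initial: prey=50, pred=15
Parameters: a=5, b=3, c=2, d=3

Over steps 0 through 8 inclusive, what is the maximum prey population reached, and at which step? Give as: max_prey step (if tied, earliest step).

Step 1: prey: 50+25-22=53; pred: 15+15-4=26
Step 2: prey: 53+26-41=38; pred: 26+27-7=46
Step 3: prey: 38+19-52=5; pred: 46+34-13=67
Step 4: prey: 5+2-10=0; pred: 67+6-20=53
Step 5: prey: 0+0-0=0; pred: 53+0-15=38
Step 6: prey: 0+0-0=0; pred: 38+0-11=27
Step 7: prey: 0+0-0=0; pred: 27+0-8=19
Step 8: prey: 0+0-0=0; pred: 19+0-5=14
Max prey = 53 at step 1

Answer: 53 1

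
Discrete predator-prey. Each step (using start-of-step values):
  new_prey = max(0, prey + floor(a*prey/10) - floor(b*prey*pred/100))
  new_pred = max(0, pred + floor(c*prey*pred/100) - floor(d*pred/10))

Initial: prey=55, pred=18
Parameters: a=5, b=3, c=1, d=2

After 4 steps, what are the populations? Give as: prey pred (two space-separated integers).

Step 1: prey: 55+27-29=53; pred: 18+9-3=24
Step 2: prey: 53+26-38=41; pred: 24+12-4=32
Step 3: prey: 41+20-39=22; pred: 32+13-6=39
Step 4: prey: 22+11-25=8; pred: 39+8-7=40

Answer: 8 40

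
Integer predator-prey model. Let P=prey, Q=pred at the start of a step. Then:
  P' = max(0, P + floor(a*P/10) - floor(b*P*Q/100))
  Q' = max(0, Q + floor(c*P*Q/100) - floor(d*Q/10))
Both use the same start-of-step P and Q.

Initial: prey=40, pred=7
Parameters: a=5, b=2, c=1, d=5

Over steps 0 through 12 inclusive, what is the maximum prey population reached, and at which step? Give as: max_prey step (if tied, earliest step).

Step 1: prey: 40+20-5=55; pred: 7+2-3=6
Step 2: prey: 55+27-6=76; pred: 6+3-3=6
Step 3: prey: 76+38-9=105; pred: 6+4-3=7
Step 4: prey: 105+52-14=143; pred: 7+7-3=11
Step 5: prey: 143+71-31=183; pred: 11+15-5=21
Step 6: prey: 183+91-76=198; pred: 21+38-10=49
Step 7: prey: 198+99-194=103; pred: 49+97-24=122
Step 8: prey: 103+51-251=0; pred: 122+125-61=186
Step 9: prey: 0+0-0=0; pred: 186+0-93=93
Step 10: prey: 0+0-0=0; pred: 93+0-46=47
Step 11: prey: 0+0-0=0; pred: 47+0-23=24
Step 12: prey: 0+0-0=0; pred: 24+0-12=12
Max prey = 198 at step 6

Answer: 198 6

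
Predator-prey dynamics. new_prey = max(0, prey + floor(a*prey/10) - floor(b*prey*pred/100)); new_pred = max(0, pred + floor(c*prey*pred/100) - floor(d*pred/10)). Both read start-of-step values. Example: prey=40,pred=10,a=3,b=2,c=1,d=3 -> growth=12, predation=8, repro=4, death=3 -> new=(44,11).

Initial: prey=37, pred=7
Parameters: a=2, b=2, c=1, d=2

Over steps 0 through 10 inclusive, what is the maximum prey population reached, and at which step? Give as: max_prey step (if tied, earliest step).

Step 1: prey: 37+7-5=39; pred: 7+2-1=8
Step 2: prey: 39+7-6=40; pred: 8+3-1=10
Step 3: prey: 40+8-8=40; pred: 10+4-2=12
Step 4: prey: 40+8-9=39; pred: 12+4-2=14
Step 5: prey: 39+7-10=36; pred: 14+5-2=17
Step 6: prey: 36+7-12=31; pred: 17+6-3=20
Step 7: prey: 31+6-12=25; pred: 20+6-4=22
Step 8: prey: 25+5-11=19; pred: 22+5-4=23
Step 9: prey: 19+3-8=14; pred: 23+4-4=23
Step 10: prey: 14+2-6=10; pred: 23+3-4=22
Max prey = 40 at step 2

Answer: 40 2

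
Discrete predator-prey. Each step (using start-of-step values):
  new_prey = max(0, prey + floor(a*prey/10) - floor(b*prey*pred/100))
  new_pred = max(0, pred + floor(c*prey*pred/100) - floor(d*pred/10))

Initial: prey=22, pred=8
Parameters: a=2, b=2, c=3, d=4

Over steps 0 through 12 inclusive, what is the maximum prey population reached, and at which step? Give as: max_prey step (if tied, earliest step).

Answer: 23 1

Derivation:
Step 1: prey: 22+4-3=23; pred: 8+5-3=10
Step 2: prey: 23+4-4=23; pred: 10+6-4=12
Step 3: prey: 23+4-5=22; pred: 12+8-4=16
Step 4: prey: 22+4-7=19; pred: 16+10-6=20
Step 5: prey: 19+3-7=15; pred: 20+11-8=23
Step 6: prey: 15+3-6=12; pred: 23+10-9=24
Step 7: prey: 12+2-5=9; pred: 24+8-9=23
Step 8: prey: 9+1-4=6; pred: 23+6-9=20
Step 9: prey: 6+1-2=5; pred: 20+3-8=15
Step 10: prey: 5+1-1=5; pred: 15+2-6=11
Step 11: prey: 5+1-1=5; pred: 11+1-4=8
Step 12: prey: 5+1-0=6; pred: 8+1-3=6
Max prey = 23 at step 1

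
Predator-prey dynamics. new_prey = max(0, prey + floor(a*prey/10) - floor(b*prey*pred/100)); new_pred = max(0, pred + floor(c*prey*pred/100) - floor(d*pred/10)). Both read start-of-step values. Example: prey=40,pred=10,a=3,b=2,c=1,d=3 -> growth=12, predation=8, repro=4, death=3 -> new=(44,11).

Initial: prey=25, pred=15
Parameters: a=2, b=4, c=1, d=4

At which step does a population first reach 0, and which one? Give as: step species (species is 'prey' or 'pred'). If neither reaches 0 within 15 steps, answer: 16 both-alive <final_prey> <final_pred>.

Answer: 16 both-alive 34 2

Derivation:
Step 1: prey: 25+5-15=15; pred: 15+3-6=12
Step 2: prey: 15+3-7=11; pred: 12+1-4=9
Step 3: prey: 11+2-3=10; pred: 9+0-3=6
Step 4: prey: 10+2-2=10; pred: 6+0-2=4
Step 5: prey: 10+2-1=11; pred: 4+0-1=3
Step 6: prey: 11+2-1=12; pred: 3+0-1=2
Step 7: prey: 12+2-0=14; pred: 2+0-0=2
Step 8: prey: 14+2-1=15; pred: 2+0-0=2
Step 9: prey: 15+3-1=17; pred: 2+0-0=2
Step 10: prey: 17+3-1=19; pred: 2+0-0=2
Step 11: prey: 19+3-1=21; pred: 2+0-0=2
Step 12: prey: 21+4-1=24; pred: 2+0-0=2
Step 13: prey: 24+4-1=27; pred: 2+0-0=2
Step 14: prey: 27+5-2=30; pred: 2+0-0=2
Step 15: prey: 30+6-2=34; pred: 2+0-0=2
No extinction within 15 steps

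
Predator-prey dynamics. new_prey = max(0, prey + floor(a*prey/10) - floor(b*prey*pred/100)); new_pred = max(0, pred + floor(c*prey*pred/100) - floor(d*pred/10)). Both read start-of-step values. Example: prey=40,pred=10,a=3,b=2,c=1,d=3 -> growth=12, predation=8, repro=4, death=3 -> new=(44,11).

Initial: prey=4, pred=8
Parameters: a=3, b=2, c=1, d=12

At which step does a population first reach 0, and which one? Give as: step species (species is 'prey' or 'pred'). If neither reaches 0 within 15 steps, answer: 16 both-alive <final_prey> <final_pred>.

Answer: 1 pred

Derivation:
Step 1: prey: 4+1-0=5; pred: 8+0-9=0
First extinction: pred at step 1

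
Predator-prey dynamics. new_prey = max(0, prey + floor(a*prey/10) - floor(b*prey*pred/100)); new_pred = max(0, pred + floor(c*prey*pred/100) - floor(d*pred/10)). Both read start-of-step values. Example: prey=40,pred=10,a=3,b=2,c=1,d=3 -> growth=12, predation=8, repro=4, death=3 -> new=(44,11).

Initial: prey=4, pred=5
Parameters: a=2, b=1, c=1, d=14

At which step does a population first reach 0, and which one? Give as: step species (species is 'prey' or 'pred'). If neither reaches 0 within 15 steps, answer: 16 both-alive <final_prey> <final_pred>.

Step 1: prey: 4+0-0=4; pred: 5+0-7=0
First extinction: pred at step 1

Answer: 1 pred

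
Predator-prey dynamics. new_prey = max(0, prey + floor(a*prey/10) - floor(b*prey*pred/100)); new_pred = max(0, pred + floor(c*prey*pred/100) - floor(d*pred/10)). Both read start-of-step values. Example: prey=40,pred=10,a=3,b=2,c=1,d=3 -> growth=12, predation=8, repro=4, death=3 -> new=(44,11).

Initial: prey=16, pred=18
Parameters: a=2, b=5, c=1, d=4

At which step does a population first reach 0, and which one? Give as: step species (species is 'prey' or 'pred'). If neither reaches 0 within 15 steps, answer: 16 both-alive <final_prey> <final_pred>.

Step 1: prey: 16+3-14=5; pred: 18+2-7=13
Step 2: prey: 5+1-3=3; pred: 13+0-5=8
Step 3: prey: 3+0-1=2; pred: 8+0-3=5
Step 4: prey: 2+0-0=2; pred: 5+0-2=3
Step 5: prey: 2+0-0=2; pred: 3+0-1=2
Step 6: prey: 2+0-0=2; pred: 2+0-0=2
Steps 7-15: state stable at prey=2, pred=2 (no change)
No extinction within 15 steps

Answer: 16 both-alive 2 2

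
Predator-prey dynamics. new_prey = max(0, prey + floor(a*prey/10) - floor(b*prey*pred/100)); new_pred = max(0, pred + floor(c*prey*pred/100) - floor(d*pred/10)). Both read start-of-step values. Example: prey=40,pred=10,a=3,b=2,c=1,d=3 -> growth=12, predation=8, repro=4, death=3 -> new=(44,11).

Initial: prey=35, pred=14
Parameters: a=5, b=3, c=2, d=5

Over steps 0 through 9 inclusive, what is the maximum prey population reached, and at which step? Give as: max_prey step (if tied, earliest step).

Answer: 39 2

Derivation:
Step 1: prey: 35+17-14=38; pred: 14+9-7=16
Step 2: prey: 38+19-18=39; pred: 16+12-8=20
Step 3: prey: 39+19-23=35; pred: 20+15-10=25
Step 4: prey: 35+17-26=26; pred: 25+17-12=30
Step 5: prey: 26+13-23=16; pred: 30+15-15=30
Step 6: prey: 16+8-14=10; pred: 30+9-15=24
Step 7: prey: 10+5-7=8; pred: 24+4-12=16
Step 8: prey: 8+4-3=9; pred: 16+2-8=10
Step 9: prey: 9+4-2=11; pred: 10+1-5=6
Max prey = 39 at step 2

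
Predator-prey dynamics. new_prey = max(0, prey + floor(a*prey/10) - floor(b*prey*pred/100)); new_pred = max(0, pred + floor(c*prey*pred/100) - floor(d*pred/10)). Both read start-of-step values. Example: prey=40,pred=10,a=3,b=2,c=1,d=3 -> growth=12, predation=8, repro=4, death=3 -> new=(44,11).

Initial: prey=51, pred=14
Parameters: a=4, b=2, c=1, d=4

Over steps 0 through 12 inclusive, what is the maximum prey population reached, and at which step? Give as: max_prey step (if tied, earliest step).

Step 1: prey: 51+20-14=57; pred: 14+7-5=16
Step 2: prey: 57+22-18=61; pred: 16+9-6=19
Step 3: prey: 61+24-23=62; pred: 19+11-7=23
Step 4: prey: 62+24-28=58; pred: 23+14-9=28
Step 5: prey: 58+23-32=49; pred: 28+16-11=33
Step 6: prey: 49+19-32=36; pred: 33+16-13=36
Step 7: prey: 36+14-25=25; pred: 36+12-14=34
Step 8: prey: 25+10-17=18; pred: 34+8-13=29
Step 9: prey: 18+7-10=15; pred: 29+5-11=23
Step 10: prey: 15+6-6=15; pred: 23+3-9=17
Step 11: prey: 15+6-5=16; pred: 17+2-6=13
Step 12: prey: 16+6-4=18; pred: 13+2-5=10
Max prey = 62 at step 3

Answer: 62 3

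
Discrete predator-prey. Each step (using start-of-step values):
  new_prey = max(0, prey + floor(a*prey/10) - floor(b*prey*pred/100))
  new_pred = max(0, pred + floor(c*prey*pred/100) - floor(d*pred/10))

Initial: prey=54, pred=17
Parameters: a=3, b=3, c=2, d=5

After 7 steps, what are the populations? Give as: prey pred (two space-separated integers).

Answer: 1 3

Derivation:
Step 1: prey: 54+16-27=43; pred: 17+18-8=27
Step 2: prey: 43+12-34=21; pred: 27+23-13=37
Step 3: prey: 21+6-23=4; pred: 37+15-18=34
Step 4: prey: 4+1-4=1; pred: 34+2-17=19
Step 5: prey: 1+0-0=1; pred: 19+0-9=10
Step 6: prey: 1+0-0=1; pred: 10+0-5=5
Step 7: prey: 1+0-0=1; pred: 5+0-2=3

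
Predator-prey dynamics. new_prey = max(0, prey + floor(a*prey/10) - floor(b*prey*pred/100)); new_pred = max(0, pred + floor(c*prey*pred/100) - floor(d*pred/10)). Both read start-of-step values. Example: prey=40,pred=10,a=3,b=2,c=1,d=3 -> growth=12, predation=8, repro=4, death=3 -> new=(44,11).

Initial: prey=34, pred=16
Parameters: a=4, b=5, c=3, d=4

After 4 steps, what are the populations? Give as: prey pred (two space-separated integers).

Step 1: prey: 34+13-27=20; pred: 16+16-6=26
Step 2: prey: 20+8-26=2; pred: 26+15-10=31
Step 3: prey: 2+0-3=0; pred: 31+1-12=20
Step 4: prey: 0+0-0=0; pred: 20+0-8=12

Answer: 0 12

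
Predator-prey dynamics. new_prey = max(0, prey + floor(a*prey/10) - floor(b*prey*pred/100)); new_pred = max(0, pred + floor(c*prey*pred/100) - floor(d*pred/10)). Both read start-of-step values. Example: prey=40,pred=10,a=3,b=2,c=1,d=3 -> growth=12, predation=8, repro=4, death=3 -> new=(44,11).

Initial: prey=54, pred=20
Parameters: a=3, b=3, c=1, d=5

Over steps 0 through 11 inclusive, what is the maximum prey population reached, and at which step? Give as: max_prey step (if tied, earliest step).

Step 1: prey: 54+16-32=38; pred: 20+10-10=20
Step 2: prey: 38+11-22=27; pred: 20+7-10=17
Step 3: prey: 27+8-13=22; pred: 17+4-8=13
Step 4: prey: 22+6-8=20; pred: 13+2-6=9
Step 5: prey: 20+6-5=21; pred: 9+1-4=6
Step 6: prey: 21+6-3=24; pred: 6+1-3=4
Step 7: prey: 24+7-2=29; pred: 4+0-2=2
Step 8: prey: 29+8-1=36; pred: 2+0-1=1
Step 9: prey: 36+10-1=45; pred: 1+0-0=1
Step 10: prey: 45+13-1=57; pred: 1+0-0=1
Step 11: prey: 57+17-1=73; pred: 1+0-0=1
Max prey = 73 at step 11

Answer: 73 11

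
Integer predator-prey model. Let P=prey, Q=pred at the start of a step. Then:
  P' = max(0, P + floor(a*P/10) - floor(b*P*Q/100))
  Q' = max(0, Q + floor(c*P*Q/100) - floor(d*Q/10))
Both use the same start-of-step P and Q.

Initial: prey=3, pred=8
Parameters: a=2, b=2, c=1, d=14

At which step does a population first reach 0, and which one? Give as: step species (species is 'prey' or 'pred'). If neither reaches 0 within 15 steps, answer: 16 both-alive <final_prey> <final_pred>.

Answer: 1 pred

Derivation:
Step 1: prey: 3+0-0=3; pred: 8+0-11=0
First extinction: pred at step 1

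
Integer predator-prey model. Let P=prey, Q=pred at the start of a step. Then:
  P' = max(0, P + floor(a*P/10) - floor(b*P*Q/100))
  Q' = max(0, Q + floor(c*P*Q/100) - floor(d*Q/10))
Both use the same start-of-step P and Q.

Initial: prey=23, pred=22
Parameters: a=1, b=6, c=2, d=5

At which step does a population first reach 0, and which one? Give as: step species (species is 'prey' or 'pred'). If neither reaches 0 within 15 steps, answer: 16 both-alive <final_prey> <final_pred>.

Answer: 1 prey

Derivation:
Step 1: prey: 23+2-30=0; pred: 22+10-11=21
First extinction: prey at step 1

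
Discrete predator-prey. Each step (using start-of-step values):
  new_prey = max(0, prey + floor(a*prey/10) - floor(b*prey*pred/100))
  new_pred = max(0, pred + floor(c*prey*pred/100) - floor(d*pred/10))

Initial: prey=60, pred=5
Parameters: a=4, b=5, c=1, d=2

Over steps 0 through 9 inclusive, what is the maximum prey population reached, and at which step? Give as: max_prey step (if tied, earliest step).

Answer: 72 2

Derivation:
Step 1: prey: 60+24-15=69; pred: 5+3-1=7
Step 2: prey: 69+27-24=72; pred: 7+4-1=10
Step 3: prey: 72+28-36=64; pred: 10+7-2=15
Step 4: prey: 64+25-48=41; pred: 15+9-3=21
Step 5: prey: 41+16-43=14; pred: 21+8-4=25
Step 6: prey: 14+5-17=2; pred: 25+3-5=23
Step 7: prey: 2+0-2=0; pred: 23+0-4=19
Step 8: prey: 0+0-0=0; pred: 19+0-3=16
Step 9: prey: 0+0-0=0; pred: 16+0-3=13
Max prey = 72 at step 2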